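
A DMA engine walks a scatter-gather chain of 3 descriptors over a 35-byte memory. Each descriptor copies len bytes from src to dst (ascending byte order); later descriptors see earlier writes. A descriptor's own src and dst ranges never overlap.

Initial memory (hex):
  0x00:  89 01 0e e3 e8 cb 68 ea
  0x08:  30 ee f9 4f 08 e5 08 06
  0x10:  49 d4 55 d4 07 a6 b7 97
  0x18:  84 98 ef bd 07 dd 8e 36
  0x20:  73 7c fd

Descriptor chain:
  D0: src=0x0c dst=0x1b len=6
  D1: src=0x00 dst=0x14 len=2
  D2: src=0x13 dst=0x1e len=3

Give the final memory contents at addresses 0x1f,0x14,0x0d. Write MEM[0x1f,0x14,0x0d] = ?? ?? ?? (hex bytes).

#0 dst[0x1b+6] := {0x08,0xe5,0x08,0x06,0x49,0xd4}
#1 dst[0x14+2] := {0x89,0x01}
#2 dst[0x1e+3] := {0xd4,0x89,0x01}
query mem[0x1f]=0x89, mem[0x14]=0x89, mem[0x0d]=0xe5

MEM[0x1f,0x14,0x0d] = 89 89 e5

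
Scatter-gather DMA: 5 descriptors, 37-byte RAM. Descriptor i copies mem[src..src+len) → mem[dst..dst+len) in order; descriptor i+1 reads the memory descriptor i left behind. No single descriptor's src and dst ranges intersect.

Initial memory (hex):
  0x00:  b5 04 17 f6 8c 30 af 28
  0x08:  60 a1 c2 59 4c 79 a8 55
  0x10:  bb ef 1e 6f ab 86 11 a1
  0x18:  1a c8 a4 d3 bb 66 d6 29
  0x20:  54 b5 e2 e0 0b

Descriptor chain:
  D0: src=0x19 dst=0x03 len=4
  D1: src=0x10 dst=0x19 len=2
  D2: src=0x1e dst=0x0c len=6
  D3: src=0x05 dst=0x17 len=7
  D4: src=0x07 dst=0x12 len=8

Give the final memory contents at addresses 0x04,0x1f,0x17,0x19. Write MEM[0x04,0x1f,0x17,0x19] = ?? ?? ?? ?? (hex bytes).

MEM[0x04,0x1f,0x17,0x19] = a4 29 d6 54

D0: mem[0x03..0x06] <- [c8 a4 d3 bb]
D1: mem[0x19..0x1a] <- [bb ef]
D2: mem[0x0c..0x11] <- [d6 29 54 b5 e2 e0]
D3: mem[0x17..0x1d] <- [d3 bb 28 60 a1 c2 59]
D4: mem[0x12..0x19] <- [28 60 a1 c2 59 d6 29 54]
query mem[0x04]=0xa4, mem[0x1f]=0x29, mem[0x17]=0xd6, mem[0x19]=0x54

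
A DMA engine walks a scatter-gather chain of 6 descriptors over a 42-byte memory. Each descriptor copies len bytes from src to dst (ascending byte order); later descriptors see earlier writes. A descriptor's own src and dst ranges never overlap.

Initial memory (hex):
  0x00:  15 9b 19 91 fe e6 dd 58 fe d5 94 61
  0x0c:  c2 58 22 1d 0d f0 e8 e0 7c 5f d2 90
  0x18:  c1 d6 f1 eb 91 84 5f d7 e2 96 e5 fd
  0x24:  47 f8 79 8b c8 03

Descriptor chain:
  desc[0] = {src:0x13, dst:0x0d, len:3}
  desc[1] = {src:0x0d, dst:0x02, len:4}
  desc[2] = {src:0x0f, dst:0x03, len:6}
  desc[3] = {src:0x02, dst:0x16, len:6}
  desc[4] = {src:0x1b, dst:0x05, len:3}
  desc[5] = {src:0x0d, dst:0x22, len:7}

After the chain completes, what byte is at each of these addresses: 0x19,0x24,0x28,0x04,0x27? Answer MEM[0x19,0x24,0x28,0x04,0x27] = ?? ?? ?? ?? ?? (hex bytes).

D0: mem[0x0d..0x0f] <- [e0 7c 5f]
D1: mem[0x02..0x05] <- [e0 7c 5f 0d]
D2: mem[0x03..0x08] <- [5f 0d f0 e8 e0 7c]
D3: mem[0x16..0x1b] <- [e0 5f 0d f0 e8 e0]
D4: mem[0x05..0x07] <- [e0 91 84]
D5: mem[0x22..0x28] <- [e0 7c 5f 0d f0 e8 e0]
query mem[0x19]=0xf0, mem[0x24]=0x5f, mem[0x28]=0xe0, mem[0x04]=0x0d, mem[0x27]=0xe8

MEM[0x19,0x24,0x28,0x04,0x27] = f0 5f e0 0d e8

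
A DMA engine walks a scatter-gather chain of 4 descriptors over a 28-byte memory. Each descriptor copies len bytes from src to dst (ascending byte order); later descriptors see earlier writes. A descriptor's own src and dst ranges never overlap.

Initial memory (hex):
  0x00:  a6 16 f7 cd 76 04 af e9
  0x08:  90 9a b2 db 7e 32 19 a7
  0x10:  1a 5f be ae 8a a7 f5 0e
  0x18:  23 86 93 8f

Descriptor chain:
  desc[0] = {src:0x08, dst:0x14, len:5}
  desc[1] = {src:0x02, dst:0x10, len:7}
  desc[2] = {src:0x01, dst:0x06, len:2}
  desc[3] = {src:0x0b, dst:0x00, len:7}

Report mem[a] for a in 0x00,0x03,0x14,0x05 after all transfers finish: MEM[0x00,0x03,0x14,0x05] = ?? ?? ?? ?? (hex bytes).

MEM[0x00,0x03,0x14,0x05] = db 19 af f7

D0: mem[0x14..0x18] <- [90 9a b2 db 7e]
D1: mem[0x10..0x16] <- [f7 cd 76 04 af e9 90]
D2: mem[0x06..0x07] <- [16 f7]
D3: mem[0x00..0x06] <- [db 7e 32 19 a7 f7 cd]
query mem[0x00]=0xdb, mem[0x03]=0x19, mem[0x14]=0xaf, mem[0x05]=0xf7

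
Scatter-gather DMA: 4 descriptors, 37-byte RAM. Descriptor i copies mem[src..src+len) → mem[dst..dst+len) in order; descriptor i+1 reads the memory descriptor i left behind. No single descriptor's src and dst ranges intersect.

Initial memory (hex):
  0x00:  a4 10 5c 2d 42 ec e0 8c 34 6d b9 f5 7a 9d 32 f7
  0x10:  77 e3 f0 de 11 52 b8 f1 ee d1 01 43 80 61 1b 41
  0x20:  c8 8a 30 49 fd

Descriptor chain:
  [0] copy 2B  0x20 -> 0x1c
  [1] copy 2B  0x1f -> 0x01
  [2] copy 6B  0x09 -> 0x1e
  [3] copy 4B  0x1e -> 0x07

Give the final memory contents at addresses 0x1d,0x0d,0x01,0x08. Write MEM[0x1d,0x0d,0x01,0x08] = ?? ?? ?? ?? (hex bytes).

MEM[0x1d,0x0d,0x01,0x08] = 8a 9d 41 b9

#0 dst[0x1c+2] := {0xc8,0x8a}
#1 dst[0x01+2] := {0x41,0xc8}
#2 dst[0x1e+6] := {0x6d,0xb9,0xf5,0x7a,0x9d,0x32}
#3 dst[0x07+4] := {0x6d,0xb9,0xf5,0x7a}
query mem[0x1d]=0x8a, mem[0x0d]=0x9d, mem[0x01]=0x41, mem[0x08]=0xb9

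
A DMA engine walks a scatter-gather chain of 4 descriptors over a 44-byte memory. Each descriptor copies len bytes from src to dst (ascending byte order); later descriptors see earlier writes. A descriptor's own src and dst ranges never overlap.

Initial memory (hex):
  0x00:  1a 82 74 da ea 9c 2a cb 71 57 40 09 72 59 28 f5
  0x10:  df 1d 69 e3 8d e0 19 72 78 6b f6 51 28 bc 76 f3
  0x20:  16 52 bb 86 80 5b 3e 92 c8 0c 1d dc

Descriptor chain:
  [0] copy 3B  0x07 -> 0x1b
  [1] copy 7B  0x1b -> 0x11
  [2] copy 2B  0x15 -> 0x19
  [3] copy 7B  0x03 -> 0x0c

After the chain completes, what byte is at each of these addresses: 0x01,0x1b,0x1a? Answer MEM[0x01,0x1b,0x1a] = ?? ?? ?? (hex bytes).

MEM[0x01,0x1b,0x1a] = 82 cb 16

#0 dst[0x1b+3] := {0xcb,0x71,0x57}
#1 dst[0x11+7] := {0xcb,0x71,0x57,0x76,0xf3,0x16,0x52}
#2 dst[0x19+2] := {0xf3,0x16}
#3 dst[0x0c+7] := {0xda,0xea,0x9c,0x2a,0xcb,0x71,0x57}
query mem[0x01]=0x82, mem[0x1b]=0xcb, mem[0x1a]=0x16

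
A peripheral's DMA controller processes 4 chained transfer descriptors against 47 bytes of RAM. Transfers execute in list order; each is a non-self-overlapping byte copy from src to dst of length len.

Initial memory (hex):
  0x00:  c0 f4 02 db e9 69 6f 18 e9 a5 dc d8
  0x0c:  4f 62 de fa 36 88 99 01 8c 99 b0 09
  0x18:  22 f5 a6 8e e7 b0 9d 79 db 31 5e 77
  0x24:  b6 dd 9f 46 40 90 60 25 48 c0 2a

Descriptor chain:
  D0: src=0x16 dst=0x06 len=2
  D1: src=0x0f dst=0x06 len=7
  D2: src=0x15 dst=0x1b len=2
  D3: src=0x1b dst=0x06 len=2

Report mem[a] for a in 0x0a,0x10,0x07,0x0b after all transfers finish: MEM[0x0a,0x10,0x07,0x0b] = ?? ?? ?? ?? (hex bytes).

MEM[0x0a,0x10,0x07,0x0b] = 01 36 b0 8c

[0] 0x16->0x06 len=2 : b0 09
[1] 0x0f->0x06 len=7 : fa 36 88 99 01 8c 99
[2] 0x15->0x1b len=2 : 99 b0
[3] 0x1b->0x06 len=2 : 99 b0
query mem[0x0a]=0x01, mem[0x10]=0x36, mem[0x07]=0xb0, mem[0x0b]=0x8c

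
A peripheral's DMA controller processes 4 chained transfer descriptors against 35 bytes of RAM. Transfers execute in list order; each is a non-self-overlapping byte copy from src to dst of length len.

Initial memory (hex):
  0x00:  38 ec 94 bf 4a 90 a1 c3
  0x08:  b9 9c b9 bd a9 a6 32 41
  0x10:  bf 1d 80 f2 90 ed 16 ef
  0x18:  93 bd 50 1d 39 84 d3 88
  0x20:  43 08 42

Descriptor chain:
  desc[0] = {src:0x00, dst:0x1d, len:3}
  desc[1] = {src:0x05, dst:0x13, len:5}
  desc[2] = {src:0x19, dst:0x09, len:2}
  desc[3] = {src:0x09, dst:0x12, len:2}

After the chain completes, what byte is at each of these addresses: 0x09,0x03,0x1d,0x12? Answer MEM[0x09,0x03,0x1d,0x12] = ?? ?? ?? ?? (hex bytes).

[0] 0x00->0x1d len=3 : 38 ec 94
[1] 0x05->0x13 len=5 : 90 a1 c3 b9 9c
[2] 0x19->0x09 len=2 : bd 50
[3] 0x09->0x12 len=2 : bd 50
query mem[0x09]=0xbd, mem[0x03]=0xbf, mem[0x1d]=0x38, mem[0x12]=0xbd

MEM[0x09,0x03,0x1d,0x12] = bd bf 38 bd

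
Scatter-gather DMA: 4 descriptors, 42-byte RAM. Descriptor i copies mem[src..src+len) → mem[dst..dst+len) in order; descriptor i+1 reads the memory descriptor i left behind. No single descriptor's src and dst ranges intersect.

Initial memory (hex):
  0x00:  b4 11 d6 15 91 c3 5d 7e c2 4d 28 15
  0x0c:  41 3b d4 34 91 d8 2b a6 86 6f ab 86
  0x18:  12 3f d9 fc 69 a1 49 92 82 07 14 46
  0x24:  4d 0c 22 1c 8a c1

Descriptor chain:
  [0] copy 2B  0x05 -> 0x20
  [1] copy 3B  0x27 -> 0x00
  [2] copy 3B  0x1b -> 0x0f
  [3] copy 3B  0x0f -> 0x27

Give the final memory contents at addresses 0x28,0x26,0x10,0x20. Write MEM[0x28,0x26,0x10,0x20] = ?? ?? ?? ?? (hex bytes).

#0 dst[0x20+2] := {0xc3,0x5d}
#1 dst[0x00+3] := {0x1c,0x8a,0xc1}
#2 dst[0x0f+3] := {0xfc,0x69,0xa1}
#3 dst[0x27+3] := {0xfc,0x69,0xa1}
query mem[0x28]=0x69, mem[0x26]=0x22, mem[0x10]=0x69, mem[0x20]=0xc3

MEM[0x28,0x26,0x10,0x20] = 69 22 69 c3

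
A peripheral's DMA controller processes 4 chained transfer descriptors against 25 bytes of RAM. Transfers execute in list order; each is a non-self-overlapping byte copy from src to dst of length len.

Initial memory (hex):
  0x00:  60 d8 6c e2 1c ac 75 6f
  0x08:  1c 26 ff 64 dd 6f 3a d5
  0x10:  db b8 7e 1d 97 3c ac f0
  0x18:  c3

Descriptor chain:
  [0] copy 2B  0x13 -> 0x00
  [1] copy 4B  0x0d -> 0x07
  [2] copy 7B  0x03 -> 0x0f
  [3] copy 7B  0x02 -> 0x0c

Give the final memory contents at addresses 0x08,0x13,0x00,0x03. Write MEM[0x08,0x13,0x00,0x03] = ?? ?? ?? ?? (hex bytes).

MEM[0x08,0x13,0x00,0x03] = 3a 6f 1d e2

#0 dst[0x00+2] := {0x1d,0x97}
#1 dst[0x07+4] := {0x6f,0x3a,0xd5,0xdb}
#2 dst[0x0f+7] := {0xe2,0x1c,0xac,0x75,0x6f,0x3a,0xd5}
#3 dst[0x0c+7] := {0x6c,0xe2,0x1c,0xac,0x75,0x6f,0x3a}
query mem[0x08]=0x3a, mem[0x13]=0x6f, mem[0x00]=0x1d, mem[0x03]=0xe2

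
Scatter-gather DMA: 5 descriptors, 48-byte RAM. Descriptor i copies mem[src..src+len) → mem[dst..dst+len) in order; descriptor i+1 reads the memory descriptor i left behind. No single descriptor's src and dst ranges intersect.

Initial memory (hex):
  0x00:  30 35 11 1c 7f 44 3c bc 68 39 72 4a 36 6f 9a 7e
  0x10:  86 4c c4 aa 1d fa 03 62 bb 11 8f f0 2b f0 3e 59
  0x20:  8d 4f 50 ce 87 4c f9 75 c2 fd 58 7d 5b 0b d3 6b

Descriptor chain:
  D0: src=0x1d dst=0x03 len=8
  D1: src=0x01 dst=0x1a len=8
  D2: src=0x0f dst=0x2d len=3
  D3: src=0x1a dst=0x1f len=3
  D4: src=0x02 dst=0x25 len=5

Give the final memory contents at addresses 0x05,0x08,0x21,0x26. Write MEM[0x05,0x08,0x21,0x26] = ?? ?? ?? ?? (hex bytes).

#0 dst[0x03+8] := {0xf0,0x3e,0x59,0x8d,0x4f,0x50,0xce,0x87}
#1 dst[0x1a+8] := {0x35,0x11,0xf0,0x3e,0x59,0x8d,0x4f,0x50}
#2 dst[0x2d+3] := {0x7e,0x86,0x4c}
#3 dst[0x1f+3] := {0x35,0x11,0xf0}
#4 dst[0x25+5] := {0x11,0xf0,0x3e,0x59,0x8d}
query mem[0x05]=0x59, mem[0x08]=0x50, mem[0x21]=0xf0, mem[0x26]=0xf0

MEM[0x05,0x08,0x21,0x26] = 59 50 f0 f0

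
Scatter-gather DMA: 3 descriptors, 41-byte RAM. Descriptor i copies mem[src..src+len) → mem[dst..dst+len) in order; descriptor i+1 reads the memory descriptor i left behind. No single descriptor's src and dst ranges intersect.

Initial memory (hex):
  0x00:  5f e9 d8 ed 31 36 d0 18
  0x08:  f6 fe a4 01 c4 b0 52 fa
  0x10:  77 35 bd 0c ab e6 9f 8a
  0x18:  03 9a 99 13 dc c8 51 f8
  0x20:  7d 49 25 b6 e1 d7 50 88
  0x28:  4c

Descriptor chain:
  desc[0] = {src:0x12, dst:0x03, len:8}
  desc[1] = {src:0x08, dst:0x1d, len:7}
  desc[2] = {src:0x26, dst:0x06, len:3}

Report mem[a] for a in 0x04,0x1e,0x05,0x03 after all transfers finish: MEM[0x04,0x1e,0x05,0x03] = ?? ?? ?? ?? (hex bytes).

MEM[0x04,0x1e,0x05,0x03] = 0c 03 ab bd

D0: mem[0x03..0x0a] <- [bd 0c ab e6 9f 8a 03 9a]
D1: mem[0x1d..0x23] <- [8a 03 9a 01 c4 b0 52]
D2: mem[0x06..0x08] <- [50 88 4c]
query mem[0x04]=0x0c, mem[0x1e]=0x03, mem[0x05]=0xab, mem[0x03]=0xbd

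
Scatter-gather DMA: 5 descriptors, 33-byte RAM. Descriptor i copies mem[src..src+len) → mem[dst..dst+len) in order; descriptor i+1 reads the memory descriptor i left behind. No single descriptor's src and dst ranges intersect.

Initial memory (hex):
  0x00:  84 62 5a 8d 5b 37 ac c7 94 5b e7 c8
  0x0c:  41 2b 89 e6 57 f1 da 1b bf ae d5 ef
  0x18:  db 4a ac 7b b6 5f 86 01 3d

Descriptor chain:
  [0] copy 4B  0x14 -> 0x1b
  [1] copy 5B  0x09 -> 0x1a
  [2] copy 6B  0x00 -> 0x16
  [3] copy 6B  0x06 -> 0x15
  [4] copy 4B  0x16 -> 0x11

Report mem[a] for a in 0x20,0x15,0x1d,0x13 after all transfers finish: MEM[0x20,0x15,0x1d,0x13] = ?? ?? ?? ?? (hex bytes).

MEM[0x20,0x15,0x1d,0x13] = 3d ac 41 5b

  after D0: wrote 4B at 0x1b = bfaed5ef
  after D1: wrote 5B at 0x1a = 5be7c8412b
  after D2: wrote 6B at 0x16 = 84625a8d5b37
  after D3: wrote 6B at 0x15 = acc7945be7c8
  after D4: wrote 4B at 0x11 = c7945be7
query mem[0x20]=0x3d, mem[0x15]=0xac, mem[0x1d]=0x41, mem[0x13]=0x5b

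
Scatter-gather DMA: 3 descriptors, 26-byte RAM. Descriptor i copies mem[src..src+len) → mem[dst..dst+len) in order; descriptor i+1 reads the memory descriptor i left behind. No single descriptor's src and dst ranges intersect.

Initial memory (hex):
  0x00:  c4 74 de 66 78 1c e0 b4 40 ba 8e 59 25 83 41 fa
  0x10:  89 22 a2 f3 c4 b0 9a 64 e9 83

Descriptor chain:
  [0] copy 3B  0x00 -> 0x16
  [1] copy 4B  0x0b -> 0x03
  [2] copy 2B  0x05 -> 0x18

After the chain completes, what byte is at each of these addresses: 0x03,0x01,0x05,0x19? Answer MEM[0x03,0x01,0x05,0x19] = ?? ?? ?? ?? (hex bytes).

MEM[0x03,0x01,0x05,0x19] = 59 74 83 41

#0 dst[0x16+3] := {0xc4,0x74,0xde}
#1 dst[0x03+4] := {0x59,0x25,0x83,0x41}
#2 dst[0x18+2] := {0x83,0x41}
query mem[0x03]=0x59, mem[0x01]=0x74, mem[0x05]=0x83, mem[0x19]=0x41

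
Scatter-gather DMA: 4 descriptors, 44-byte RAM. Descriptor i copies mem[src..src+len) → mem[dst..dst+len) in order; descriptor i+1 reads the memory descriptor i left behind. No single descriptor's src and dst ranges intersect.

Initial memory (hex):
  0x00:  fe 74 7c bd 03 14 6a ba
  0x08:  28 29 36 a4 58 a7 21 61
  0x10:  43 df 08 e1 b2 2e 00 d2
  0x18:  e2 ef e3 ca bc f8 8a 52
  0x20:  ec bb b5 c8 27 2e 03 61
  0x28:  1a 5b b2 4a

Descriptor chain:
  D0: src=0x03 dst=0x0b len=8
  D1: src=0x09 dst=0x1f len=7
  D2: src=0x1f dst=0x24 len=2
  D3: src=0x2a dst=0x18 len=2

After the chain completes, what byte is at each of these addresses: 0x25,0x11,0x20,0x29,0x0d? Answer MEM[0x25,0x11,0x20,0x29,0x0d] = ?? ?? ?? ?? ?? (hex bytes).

  after D0: wrote 8B at 0x0b = bd03146aba282936
  after D1: wrote 7B at 0x1f = 2936bd03146aba
  after D2: wrote 2B at 0x24 = 2936
  after D3: wrote 2B at 0x18 = b24a
query mem[0x25]=0x36, mem[0x11]=0x29, mem[0x20]=0x36, mem[0x29]=0x5b, mem[0x0d]=0x14

MEM[0x25,0x11,0x20,0x29,0x0d] = 36 29 36 5b 14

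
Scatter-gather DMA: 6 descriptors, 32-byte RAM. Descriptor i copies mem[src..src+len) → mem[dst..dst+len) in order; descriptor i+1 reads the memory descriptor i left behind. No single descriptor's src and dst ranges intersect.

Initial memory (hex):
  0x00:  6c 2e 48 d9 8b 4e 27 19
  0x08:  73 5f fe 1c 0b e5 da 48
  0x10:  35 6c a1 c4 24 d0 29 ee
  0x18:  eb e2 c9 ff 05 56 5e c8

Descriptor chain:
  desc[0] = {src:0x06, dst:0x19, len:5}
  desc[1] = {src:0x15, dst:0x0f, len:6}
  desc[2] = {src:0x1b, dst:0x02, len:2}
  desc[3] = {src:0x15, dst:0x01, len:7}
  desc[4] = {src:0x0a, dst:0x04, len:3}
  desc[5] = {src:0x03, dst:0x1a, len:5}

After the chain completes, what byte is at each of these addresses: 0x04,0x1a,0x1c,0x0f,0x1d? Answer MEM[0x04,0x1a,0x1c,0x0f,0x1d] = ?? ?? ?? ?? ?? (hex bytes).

MEM[0x04,0x1a,0x1c,0x0f,0x1d] = fe ee 1c d0 0b

[0] 0x06->0x19 len=5 : 27 19 73 5f fe
[1] 0x15->0x0f len=6 : d0 29 ee eb 27 19
[2] 0x1b->0x02 len=2 : 73 5f
[3] 0x15->0x01 len=7 : d0 29 ee eb 27 19 73
[4] 0x0a->0x04 len=3 : fe 1c 0b
[5] 0x03->0x1a len=5 : ee fe 1c 0b 73
query mem[0x04]=0xfe, mem[0x1a]=0xee, mem[0x1c]=0x1c, mem[0x0f]=0xd0, mem[0x1d]=0x0b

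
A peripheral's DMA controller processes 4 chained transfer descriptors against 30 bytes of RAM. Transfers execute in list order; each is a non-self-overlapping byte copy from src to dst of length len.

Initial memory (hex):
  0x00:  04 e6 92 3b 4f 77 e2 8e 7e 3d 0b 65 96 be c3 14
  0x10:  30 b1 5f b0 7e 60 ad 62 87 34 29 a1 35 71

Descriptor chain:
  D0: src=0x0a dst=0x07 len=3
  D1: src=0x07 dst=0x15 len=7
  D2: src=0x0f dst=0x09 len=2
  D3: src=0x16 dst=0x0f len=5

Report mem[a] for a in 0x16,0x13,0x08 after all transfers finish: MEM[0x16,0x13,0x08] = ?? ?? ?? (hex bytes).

  after D0: wrote 3B at 0x07 = 0b6596
  after D1: wrote 7B at 0x15 = 0b65960b6596be
  after D2: wrote 2B at 0x09 = 1430
  after D3: wrote 5B at 0x0f = 65960b6596
query mem[0x16]=0x65, mem[0x13]=0x96, mem[0x08]=0x65

MEM[0x16,0x13,0x08] = 65 96 65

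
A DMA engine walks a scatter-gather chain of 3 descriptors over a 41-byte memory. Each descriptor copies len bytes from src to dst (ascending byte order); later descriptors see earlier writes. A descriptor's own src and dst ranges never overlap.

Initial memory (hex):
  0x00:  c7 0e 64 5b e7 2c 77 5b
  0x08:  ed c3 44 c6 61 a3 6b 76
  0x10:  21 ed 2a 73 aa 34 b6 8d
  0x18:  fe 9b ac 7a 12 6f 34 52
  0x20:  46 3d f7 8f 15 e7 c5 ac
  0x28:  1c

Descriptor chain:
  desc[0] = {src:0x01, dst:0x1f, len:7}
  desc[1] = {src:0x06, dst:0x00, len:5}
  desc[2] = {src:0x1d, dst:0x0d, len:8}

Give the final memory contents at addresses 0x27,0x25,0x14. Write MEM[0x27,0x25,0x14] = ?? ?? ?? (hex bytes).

MEM[0x27,0x25,0x14] = ac 5b 77

D0: mem[0x1f..0x25] <- [0e 64 5b e7 2c 77 5b]
D1: mem[0x00..0x04] <- [77 5b ed c3 44]
D2: mem[0x0d..0x14] <- [6f 34 0e 64 5b e7 2c 77]
query mem[0x27]=0xac, mem[0x25]=0x5b, mem[0x14]=0x77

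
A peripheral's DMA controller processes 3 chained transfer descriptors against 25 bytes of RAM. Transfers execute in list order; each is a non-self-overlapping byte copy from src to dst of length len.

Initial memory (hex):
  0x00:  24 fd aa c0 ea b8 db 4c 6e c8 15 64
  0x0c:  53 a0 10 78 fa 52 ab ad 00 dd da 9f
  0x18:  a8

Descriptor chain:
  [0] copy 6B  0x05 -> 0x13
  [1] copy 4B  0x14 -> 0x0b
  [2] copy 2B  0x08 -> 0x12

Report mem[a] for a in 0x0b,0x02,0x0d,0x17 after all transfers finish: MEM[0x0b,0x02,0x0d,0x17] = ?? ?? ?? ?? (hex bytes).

MEM[0x0b,0x02,0x0d,0x17] = db aa 6e c8

#0 dst[0x13+6] := {0xb8,0xdb,0x4c,0x6e,0xc8,0x15}
#1 dst[0x0b+4] := {0xdb,0x4c,0x6e,0xc8}
#2 dst[0x12+2] := {0x6e,0xc8}
query mem[0x0b]=0xdb, mem[0x02]=0xaa, mem[0x0d]=0x6e, mem[0x17]=0xc8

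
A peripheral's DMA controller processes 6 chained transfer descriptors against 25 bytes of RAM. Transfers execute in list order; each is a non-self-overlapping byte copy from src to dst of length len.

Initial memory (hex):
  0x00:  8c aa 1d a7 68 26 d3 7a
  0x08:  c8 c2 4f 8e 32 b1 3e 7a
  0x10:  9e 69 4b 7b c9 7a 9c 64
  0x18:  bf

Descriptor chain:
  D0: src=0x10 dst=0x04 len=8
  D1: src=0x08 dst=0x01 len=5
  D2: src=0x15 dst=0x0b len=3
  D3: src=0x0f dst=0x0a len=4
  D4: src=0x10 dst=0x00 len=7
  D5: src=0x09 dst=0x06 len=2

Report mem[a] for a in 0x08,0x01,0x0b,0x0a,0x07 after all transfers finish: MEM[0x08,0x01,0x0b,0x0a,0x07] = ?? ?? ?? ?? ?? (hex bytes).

MEM[0x08,0x01,0x0b,0x0a,0x07] = c9 69 9e 7a 7a

[0] 0x10->0x04 len=8 : 9e 69 4b 7b c9 7a 9c 64
[1] 0x08->0x01 len=5 : c9 7a 9c 64 32
[2] 0x15->0x0b len=3 : 7a 9c 64
[3] 0x0f->0x0a len=4 : 7a 9e 69 4b
[4] 0x10->0x00 len=7 : 9e 69 4b 7b c9 7a 9c
[5] 0x09->0x06 len=2 : 7a 7a
query mem[0x08]=0xc9, mem[0x01]=0x69, mem[0x0b]=0x9e, mem[0x0a]=0x7a, mem[0x07]=0x7a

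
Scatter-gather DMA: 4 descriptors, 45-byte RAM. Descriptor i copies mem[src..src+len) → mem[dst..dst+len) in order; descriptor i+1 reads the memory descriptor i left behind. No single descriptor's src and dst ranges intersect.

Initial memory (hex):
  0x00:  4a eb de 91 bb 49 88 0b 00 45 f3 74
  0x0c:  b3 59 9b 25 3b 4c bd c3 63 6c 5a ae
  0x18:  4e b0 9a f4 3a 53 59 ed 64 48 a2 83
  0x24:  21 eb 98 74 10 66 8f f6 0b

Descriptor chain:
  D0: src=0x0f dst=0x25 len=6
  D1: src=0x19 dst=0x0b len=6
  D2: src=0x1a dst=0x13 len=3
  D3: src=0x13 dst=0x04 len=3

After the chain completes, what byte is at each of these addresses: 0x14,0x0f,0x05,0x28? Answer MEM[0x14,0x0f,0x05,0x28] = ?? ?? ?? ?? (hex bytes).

D0: mem[0x25..0x2a] <- [25 3b 4c bd c3 63]
D1: mem[0x0b..0x10] <- [b0 9a f4 3a 53 59]
D2: mem[0x13..0x15] <- [9a f4 3a]
D3: mem[0x04..0x06] <- [9a f4 3a]
query mem[0x14]=0xf4, mem[0x0f]=0x53, mem[0x05]=0xf4, mem[0x28]=0xbd

MEM[0x14,0x0f,0x05,0x28] = f4 53 f4 bd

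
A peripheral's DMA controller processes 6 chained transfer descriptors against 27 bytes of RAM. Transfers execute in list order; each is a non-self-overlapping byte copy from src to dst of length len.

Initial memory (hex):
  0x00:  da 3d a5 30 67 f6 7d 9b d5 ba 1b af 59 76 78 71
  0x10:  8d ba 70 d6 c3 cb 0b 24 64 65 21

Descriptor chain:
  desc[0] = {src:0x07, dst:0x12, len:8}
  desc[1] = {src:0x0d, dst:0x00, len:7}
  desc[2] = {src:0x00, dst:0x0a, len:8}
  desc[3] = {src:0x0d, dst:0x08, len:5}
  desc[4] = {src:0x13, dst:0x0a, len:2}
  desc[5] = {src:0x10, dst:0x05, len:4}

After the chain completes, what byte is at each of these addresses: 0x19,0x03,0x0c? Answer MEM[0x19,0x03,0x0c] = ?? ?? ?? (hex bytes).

MEM[0x19,0x03,0x0c] = 78 8d 9b

  after D0: wrote 8B at 0x12 = 9bd5ba1baf597678
  after D1: wrote 7B at 0x00 = 7678718dba9bd5
  after D2: wrote 8B at 0x0a = 7678718dba9bd59b
  after D3: wrote 5B at 0x08 = 8dba9bd59b
  after D4: wrote 2B at 0x0a = d5ba
  after D5: wrote 4B at 0x05 = d59b9bd5
query mem[0x19]=0x78, mem[0x03]=0x8d, mem[0x0c]=0x9b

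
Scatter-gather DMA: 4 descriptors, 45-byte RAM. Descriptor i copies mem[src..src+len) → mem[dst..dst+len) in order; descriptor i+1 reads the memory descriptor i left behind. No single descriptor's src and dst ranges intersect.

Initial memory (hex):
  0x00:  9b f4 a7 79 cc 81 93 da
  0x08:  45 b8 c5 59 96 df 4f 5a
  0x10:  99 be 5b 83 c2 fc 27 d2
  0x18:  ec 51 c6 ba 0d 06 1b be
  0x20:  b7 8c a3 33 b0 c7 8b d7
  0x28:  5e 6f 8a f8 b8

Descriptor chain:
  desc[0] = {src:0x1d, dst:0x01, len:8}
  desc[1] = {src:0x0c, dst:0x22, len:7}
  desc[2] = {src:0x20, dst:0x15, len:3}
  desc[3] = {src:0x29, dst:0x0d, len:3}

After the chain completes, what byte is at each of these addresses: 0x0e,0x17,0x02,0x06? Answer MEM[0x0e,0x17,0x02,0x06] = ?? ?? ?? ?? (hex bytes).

[0] 0x1d->0x01 len=8 : 06 1b be b7 8c a3 33 b0
[1] 0x0c->0x22 len=7 : 96 df 4f 5a 99 be 5b
[2] 0x20->0x15 len=3 : b7 8c 96
[3] 0x29->0x0d len=3 : 6f 8a f8
query mem[0x0e]=0x8a, mem[0x17]=0x96, mem[0x02]=0x1b, mem[0x06]=0xa3

MEM[0x0e,0x17,0x02,0x06] = 8a 96 1b a3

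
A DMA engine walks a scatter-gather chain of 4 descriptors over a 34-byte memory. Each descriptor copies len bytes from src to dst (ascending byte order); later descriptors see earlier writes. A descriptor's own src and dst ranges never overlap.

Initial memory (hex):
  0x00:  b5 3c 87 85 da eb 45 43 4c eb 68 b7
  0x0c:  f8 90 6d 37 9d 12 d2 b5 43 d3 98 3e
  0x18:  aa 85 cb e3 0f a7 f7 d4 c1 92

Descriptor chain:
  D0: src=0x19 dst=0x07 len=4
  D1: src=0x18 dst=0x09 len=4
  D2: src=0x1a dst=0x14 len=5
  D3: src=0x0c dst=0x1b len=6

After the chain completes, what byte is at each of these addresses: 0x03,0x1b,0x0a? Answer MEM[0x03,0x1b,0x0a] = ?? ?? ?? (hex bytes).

MEM[0x03,0x1b,0x0a] = 85 e3 85

  after D0: wrote 4B at 0x07 = 85cbe30f
  after D1: wrote 4B at 0x09 = aa85cbe3
  after D2: wrote 5B at 0x14 = cbe30fa7f7
  after D3: wrote 6B at 0x1b = e3906d379d12
query mem[0x03]=0x85, mem[0x1b]=0xe3, mem[0x0a]=0x85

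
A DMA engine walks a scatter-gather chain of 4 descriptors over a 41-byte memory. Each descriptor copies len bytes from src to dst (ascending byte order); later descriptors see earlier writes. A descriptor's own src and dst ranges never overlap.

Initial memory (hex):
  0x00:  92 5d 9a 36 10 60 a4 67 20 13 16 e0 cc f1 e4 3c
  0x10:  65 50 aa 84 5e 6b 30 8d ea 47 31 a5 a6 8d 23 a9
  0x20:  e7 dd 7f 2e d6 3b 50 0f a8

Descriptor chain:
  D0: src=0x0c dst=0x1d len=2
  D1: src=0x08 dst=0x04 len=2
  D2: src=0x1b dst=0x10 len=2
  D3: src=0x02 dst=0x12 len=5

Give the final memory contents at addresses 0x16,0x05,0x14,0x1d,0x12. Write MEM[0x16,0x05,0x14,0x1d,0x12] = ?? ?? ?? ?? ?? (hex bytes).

[0] 0x0c->0x1d len=2 : cc f1
[1] 0x08->0x04 len=2 : 20 13
[2] 0x1b->0x10 len=2 : a5 a6
[3] 0x02->0x12 len=5 : 9a 36 20 13 a4
query mem[0x16]=0xa4, mem[0x05]=0x13, mem[0x14]=0x20, mem[0x1d]=0xcc, mem[0x12]=0x9a

MEM[0x16,0x05,0x14,0x1d,0x12] = a4 13 20 cc 9a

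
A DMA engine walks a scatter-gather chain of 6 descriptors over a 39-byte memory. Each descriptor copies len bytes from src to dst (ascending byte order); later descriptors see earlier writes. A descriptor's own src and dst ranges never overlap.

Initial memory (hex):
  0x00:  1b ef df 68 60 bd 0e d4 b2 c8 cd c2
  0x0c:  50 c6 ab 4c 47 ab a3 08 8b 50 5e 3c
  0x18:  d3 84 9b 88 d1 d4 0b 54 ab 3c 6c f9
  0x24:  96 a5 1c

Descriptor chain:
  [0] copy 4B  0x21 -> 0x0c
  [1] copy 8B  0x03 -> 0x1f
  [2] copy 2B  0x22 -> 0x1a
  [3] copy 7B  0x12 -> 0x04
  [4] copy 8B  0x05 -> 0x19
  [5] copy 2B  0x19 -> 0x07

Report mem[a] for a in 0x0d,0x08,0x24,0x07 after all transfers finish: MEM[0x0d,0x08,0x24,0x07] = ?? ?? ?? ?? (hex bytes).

MEM[0x0d,0x08,0x24,0x07] = 6c 8b b2 08

  after D0: wrote 4B at 0x0c = 3c6cf996
  after D1: wrote 8B at 0x1f = 6860bd0ed4b2c8cd
  after D2: wrote 2B at 0x1a = 0ed4
  after D3: wrote 7B at 0x04 = a3088b505e3cd3
  after D4: wrote 8B at 0x19 = 088b505e3cd3c23c
  after D5: wrote 2B at 0x07 = 088b
query mem[0x0d]=0x6c, mem[0x08]=0x8b, mem[0x24]=0xb2, mem[0x07]=0x08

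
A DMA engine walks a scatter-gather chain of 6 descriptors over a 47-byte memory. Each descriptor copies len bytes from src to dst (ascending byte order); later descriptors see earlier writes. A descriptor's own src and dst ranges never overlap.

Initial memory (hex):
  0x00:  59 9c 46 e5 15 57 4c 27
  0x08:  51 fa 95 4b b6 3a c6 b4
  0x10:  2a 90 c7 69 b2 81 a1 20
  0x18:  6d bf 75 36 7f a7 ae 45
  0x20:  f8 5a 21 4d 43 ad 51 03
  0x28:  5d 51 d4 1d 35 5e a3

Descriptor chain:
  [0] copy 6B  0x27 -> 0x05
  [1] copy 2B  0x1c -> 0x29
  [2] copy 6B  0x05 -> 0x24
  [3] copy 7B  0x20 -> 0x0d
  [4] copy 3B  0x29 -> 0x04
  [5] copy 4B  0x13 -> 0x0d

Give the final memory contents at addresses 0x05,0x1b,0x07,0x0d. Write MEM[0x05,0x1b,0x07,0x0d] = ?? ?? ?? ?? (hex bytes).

MEM[0x05,0x1b,0x07,0x0d] = a7 36 51 51

[0] 0x27->0x05 len=6 : 03 5d 51 d4 1d 35
[1] 0x1c->0x29 len=2 : 7f a7
[2] 0x05->0x24 len=6 : 03 5d 51 d4 1d 35
[3] 0x20->0x0d len=7 : f8 5a 21 4d 03 5d 51
[4] 0x29->0x04 len=3 : 35 a7 1d
[5] 0x13->0x0d len=4 : 51 b2 81 a1
query mem[0x05]=0xa7, mem[0x1b]=0x36, mem[0x07]=0x51, mem[0x0d]=0x51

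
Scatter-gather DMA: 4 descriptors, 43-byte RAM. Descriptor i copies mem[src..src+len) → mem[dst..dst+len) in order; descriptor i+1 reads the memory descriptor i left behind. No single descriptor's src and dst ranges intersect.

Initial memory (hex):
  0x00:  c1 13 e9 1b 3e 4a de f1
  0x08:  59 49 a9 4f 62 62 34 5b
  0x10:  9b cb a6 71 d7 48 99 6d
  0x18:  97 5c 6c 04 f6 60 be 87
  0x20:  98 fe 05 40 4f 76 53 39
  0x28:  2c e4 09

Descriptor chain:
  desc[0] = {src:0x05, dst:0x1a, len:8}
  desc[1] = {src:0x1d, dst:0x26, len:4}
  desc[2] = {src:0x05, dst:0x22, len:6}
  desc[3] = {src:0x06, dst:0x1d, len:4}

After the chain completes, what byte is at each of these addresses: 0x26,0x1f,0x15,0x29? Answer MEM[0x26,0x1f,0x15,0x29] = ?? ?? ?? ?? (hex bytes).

[0] 0x05->0x1a len=8 : 4a de f1 59 49 a9 4f 62
[1] 0x1d->0x26 len=4 : 59 49 a9 4f
[2] 0x05->0x22 len=6 : 4a de f1 59 49 a9
[3] 0x06->0x1d len=4 : de f1 59 49
query mem[0x26]=0x49, mem[0x1f]=0x59, mem[0x15]=0x48, mem[0x29]=0x4f

MEM[0x26,0x1f,0x15,0x29] = 49 59 48 4f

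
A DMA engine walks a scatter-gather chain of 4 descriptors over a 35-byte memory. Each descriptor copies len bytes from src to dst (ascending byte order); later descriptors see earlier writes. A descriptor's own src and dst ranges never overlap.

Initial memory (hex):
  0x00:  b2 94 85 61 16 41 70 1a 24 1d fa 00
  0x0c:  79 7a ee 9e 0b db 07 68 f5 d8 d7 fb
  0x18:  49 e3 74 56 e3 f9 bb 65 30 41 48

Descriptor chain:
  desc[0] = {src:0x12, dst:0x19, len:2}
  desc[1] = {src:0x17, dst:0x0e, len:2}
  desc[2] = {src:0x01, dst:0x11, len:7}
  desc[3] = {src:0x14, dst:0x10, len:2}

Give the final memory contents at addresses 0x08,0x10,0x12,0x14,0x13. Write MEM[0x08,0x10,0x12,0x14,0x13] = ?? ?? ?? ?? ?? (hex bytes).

D0: mem[0x19..0x1a] <- [07 68]
D1: mem[0x0e..0x0f] <- [fb 49]
D2: mem[0x11..0x17] <- [94 85 61 16 41 70 1a]
D3: mem[0x10..0x11] <- [16 41]
query mem[0x08]=0x24, mem[0x10]=0x16, mem[0x12]=0x85, mem[0x14]=0x16, mem[0x13]=0x61

MEM[0x08,0x10,0x12,0x14,0x13] = 24 16 85 16 61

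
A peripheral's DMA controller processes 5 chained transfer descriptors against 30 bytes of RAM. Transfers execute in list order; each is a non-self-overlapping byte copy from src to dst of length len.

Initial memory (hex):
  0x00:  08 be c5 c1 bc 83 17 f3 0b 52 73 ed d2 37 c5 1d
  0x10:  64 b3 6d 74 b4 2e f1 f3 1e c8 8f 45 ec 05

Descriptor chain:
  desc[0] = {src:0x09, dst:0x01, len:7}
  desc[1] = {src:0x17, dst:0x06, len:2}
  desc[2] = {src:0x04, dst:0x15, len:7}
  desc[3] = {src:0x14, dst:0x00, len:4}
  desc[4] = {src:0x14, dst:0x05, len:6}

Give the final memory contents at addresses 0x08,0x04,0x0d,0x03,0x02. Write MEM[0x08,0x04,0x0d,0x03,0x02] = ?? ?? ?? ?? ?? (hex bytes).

[0] 0x09->0x01 len=7 : 52 73 ed d2 37 c5 1d
[1] 0x17->0x06 len=2 : f3 1e
[2] 0x04->0x15 len=7 : d2 37 f3 1e 0b 52 73
[3] 0x14->0x00 len=4 : b4 d2 37 f3
[4] 0x14->0x05 len=6 : b4 d2 37 f3 1e 0b
query mem[0x08]=0xf3, mem[0x04]=0xd2, mem[0x0d]=0x37, mem[0x03]=0xf3, mem[0x02]=0x37

MEM[0x08,0x04,0x0d,0x03,0x02] = f3 d2 37 f3 37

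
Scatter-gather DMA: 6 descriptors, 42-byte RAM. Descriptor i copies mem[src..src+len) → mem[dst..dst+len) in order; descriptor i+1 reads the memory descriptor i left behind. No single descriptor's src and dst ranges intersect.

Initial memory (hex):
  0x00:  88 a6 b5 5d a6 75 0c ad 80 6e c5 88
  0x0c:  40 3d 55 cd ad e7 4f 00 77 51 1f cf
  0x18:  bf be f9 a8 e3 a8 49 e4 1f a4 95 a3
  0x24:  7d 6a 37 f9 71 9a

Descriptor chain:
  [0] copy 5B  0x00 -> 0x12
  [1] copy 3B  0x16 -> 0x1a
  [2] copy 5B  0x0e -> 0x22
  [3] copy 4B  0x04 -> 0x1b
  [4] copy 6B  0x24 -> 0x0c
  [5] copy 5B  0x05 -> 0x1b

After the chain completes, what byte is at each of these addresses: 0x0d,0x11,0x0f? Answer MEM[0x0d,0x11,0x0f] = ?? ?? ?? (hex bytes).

MEM[0x0d,0x11,0x0f] = e7 9a f9

D0: mem[0x12..0x16] <- [88 a6 b5 5d a6]
D1: mem[0x1a..0x1c] <- [a6 cf bf]
D2: mem[0x22..0x26] <- [55 cd ad e7 88]
D3: mem[0x1b..0x1e] <- [a6 75 0c ad]
D4: mem[0x0c..0x11] <- [ad e7 88 f9 71 9a]
D5: mem[0x1b..0x1f] <- [75 0c ad 80 6e]
query mem[0x0d]=0xe7, mem[0x11]=0x9a, mem[0x0f]=0xf9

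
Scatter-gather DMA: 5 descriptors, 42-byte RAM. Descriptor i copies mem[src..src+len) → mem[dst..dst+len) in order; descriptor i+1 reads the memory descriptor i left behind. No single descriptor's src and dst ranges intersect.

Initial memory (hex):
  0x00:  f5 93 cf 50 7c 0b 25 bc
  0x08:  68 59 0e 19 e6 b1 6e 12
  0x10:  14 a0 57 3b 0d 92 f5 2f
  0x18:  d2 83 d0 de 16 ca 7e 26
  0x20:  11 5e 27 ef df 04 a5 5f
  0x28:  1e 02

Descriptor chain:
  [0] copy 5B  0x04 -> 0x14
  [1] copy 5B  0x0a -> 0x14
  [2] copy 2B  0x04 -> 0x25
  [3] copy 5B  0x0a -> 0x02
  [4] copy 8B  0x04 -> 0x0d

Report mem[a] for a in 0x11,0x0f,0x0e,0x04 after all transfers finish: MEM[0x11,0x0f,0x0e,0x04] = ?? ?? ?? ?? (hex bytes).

  after D0: wrote 5B at 0x14 = 7c0b25bc68
  after D1: wrote 5B at 0x14 = 0e19e6b16e
  after D2: wrote 2B at 0x25 = 7c0b
  after D3: wrote 5B at 0x02 = 0e19e6b16e
  after D4: wrote 8B at 0x0d = e6b16ebc68590e19
query mem[0x11]=0x68, mem[0x0f]=0x6e, mem[0x0e]=0xb1, mem[0x04]=0xe6

MEM[0x11,0x0f,0x0e,0x04] = 68 6e b1 e6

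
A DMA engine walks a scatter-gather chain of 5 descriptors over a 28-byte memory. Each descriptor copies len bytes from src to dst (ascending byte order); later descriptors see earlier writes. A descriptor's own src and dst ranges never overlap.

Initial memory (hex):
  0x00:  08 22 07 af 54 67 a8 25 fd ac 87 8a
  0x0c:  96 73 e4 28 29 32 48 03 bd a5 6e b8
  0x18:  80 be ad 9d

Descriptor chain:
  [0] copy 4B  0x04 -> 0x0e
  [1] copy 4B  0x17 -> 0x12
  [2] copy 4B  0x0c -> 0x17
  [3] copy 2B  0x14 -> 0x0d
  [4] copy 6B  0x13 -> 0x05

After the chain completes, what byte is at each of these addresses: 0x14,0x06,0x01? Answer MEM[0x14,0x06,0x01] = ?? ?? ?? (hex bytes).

D0: mem[0x0e..0x11] <- [54 67 a8 25]
D1: mem[0x12..0x15] <- [b8 80 be ad]
D2: mem[0x17..0x1a] <- [96 73 54 67]
D3: mem[0x0d..0x0e] <- [be ad]
D4: mem[0x05..0x0a] <- [80 be ad 6e 96 73]
query mem[0x14]=0xbe, mem[0x06]=0xbe, mem[0x01]=0x22

MEM[0x14,0x06,0x01] = be be 22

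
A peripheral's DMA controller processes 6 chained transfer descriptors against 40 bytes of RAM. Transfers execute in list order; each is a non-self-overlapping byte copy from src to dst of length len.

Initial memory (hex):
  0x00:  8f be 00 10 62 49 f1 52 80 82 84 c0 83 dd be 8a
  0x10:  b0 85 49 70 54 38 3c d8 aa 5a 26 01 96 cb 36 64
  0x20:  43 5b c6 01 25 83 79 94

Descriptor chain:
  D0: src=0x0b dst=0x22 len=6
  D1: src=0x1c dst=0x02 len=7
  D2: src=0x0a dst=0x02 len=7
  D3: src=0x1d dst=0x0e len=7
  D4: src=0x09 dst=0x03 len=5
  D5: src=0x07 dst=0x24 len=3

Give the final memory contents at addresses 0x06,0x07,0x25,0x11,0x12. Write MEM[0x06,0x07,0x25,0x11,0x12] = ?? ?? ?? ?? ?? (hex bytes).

#0 dst[0x22+6] := {0xc0,0x83,0xdd,0xbe,0x8a,0xb0}
#1 dst[0x02+7] := {0x96,0xcb,0x36,0x64,0x43,0x5b,0xc0}
#2 dst[0x02+7] := {0x84,0xc0,0x83,0xdd,0xbe,0x8a,0xb0}
#3 dst[0x0e+7] := {0xcb,0x36,0x64,0x43,0x5b,0xc0,0x83}
#4 dst[0x03+5] := {0x82,0x84,0xc0,0x83,0xdd}
#5 dst[0x24+3] := {0xdd,0xb0,0x82}
query mem[0x06]=0x83, mem[0x07]=0xdd, mem[0x25]=0xb0, mem[0x11]=0x43, mem[0x12]=0x5b

MEM[0x06,0x07,0x25,0x11,0x12] = 83 dd b0 43 5b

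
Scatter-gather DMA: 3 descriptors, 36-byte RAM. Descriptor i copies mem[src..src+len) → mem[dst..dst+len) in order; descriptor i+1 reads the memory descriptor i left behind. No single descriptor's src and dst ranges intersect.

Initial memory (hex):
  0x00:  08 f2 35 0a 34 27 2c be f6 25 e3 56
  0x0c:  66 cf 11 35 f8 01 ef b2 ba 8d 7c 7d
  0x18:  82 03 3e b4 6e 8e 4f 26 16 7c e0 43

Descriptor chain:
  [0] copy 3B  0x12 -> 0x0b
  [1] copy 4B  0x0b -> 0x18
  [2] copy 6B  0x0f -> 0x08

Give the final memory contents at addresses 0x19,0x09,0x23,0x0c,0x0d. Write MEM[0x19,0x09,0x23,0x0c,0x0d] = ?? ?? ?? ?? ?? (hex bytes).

MEM[0x19,0x09,0x23,0x0c,0x0d] = b2 f8 43 b2 ba

#0 dst[0x0b+3] := {0xef,0xb2,0xba}
#1 dst[0x18+4] := {0xef,0xb2,0xba,0x11}
#2 dst[0x08+6] := {0x35,0xf8,0x01,0xef,0xb2,0xba}
query mem[0x19]=0xb2, mem[0x09]=0xf8, mem[0x23]=0x43, mem[0x0c]=0xb2, mem[0x0d]=0xba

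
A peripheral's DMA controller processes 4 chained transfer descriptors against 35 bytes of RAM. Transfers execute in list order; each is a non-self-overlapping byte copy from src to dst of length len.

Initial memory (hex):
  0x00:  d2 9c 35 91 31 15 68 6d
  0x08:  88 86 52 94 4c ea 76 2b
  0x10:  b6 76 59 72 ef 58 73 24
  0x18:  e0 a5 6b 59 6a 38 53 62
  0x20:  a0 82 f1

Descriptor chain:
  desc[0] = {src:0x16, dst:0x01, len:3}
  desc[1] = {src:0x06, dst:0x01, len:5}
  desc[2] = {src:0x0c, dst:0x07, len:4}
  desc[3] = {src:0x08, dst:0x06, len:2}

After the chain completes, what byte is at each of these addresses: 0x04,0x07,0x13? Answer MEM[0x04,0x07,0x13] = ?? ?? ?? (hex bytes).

  after D0: wrote 3B at 0x01 = 7324e0
  after D1: wrote 5B at 0x01 = 686d888652
  after D2: wrote 4B at 0x07 = 4cea762b
  after D3: wrote 2B at 0x06 = ea76
query mem[0x04]=0x86, mem[0x07]=0x76, mem[0x13]=0x72

MEM[0x04,0x07,0x13] = 86 76 72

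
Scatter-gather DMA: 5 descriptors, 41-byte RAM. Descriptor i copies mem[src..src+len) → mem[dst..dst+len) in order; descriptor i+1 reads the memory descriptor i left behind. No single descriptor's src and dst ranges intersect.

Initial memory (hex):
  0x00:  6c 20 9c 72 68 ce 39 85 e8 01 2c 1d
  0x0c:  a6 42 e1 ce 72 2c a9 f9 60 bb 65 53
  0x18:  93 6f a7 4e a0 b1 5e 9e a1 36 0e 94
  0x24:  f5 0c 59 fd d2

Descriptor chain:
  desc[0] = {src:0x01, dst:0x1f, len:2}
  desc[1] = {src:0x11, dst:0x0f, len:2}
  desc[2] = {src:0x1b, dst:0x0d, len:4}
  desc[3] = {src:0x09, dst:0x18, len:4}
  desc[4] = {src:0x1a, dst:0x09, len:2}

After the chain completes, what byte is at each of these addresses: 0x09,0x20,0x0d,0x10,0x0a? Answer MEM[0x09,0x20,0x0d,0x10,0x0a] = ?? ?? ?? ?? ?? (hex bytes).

#0 dst[0x1f+2] := {0x20,0x9c}
#1 dst[0x0f+2] := {0x2c,0xa9}
#2 dst[0x0d+4] := {0x4e,0xa0,0xb1,0x5e}
#3 dst[0x18+4] := {0x01,0x2c,0x1d,0xa6}
#4 dst[0x09+2] := {0x1d,0xa6}
query mem[0x09]=0x1d, mem[0x20]=0x9c, mem[0x0d]=0x4e, mem[0x10]=0x5e, mem[0x0a]=0xa6

MEM[0x09,0x20,0x0d,0x10,0x0a] = 1d 9c 4e 5e a6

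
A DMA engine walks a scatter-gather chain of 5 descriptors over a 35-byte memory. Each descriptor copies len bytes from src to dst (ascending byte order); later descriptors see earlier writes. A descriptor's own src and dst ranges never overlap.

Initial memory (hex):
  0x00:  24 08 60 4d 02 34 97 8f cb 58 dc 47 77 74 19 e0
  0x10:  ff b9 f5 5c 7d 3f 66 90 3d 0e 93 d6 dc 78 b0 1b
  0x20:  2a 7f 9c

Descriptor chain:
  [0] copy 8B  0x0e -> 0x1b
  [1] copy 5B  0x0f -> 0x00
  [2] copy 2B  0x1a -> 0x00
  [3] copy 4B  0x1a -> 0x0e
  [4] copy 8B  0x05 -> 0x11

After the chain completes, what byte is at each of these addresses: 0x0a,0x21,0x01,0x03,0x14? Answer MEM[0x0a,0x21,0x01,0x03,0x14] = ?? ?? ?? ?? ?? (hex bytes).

MEM[0x0a,0x21,0x01,0x03,0x14] = dc 7d 19 f5 cb

D0: mem[0x1b..0x22] <- [19 e0 ff b9 f5 5c 7d 3f]
D1: mem[0x00..0x04] <- [e0 ff b9 f5 5c]
D2: mem[0x00..0x01] <- [93 19]
D3: mem[0x0e..0x11] <- [93 19 e0 ff]
D4: mem[0x11..0x18] <- [34 97 8f cb 58 dc 47 77]
query mem[0x0a]=0xdc, mem[0x21]=0x7d, mem[0x01]=0x19, mem[0x03]=0xf5, mem[0x14]=0xcb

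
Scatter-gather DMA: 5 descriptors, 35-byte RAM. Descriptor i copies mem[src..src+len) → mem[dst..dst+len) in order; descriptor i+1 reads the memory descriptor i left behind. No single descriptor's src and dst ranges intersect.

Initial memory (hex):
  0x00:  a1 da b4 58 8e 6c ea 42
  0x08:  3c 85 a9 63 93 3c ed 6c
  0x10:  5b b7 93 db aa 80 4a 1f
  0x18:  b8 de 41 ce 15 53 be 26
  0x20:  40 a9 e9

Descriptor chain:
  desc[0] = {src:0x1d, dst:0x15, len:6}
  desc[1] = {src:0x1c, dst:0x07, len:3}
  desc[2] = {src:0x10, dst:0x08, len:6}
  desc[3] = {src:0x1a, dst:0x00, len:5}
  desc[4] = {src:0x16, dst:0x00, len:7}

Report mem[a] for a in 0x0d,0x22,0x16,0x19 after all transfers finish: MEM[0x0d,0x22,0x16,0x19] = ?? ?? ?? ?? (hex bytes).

MEM[0x0d,0x22,0x16,0x19] = 53 e9 be a9

  after D0: wrote 6B at 0x15 = 53be2640a9e9
  after D1: wrote 3B at 0x07 = 1553be
  after D2: wrote 6B at 0x08 = 5bb793dbaa53
  after D3: wrote 5B at 0x00 = e9ce1553be
  after D4: wrote 7B at 0x00 = be2640a9e9ce15
query mem[0x0d]=0x53, mem[0x22]=0xe9, mem[0x16]=0xbe, mem[0x19]=0xa9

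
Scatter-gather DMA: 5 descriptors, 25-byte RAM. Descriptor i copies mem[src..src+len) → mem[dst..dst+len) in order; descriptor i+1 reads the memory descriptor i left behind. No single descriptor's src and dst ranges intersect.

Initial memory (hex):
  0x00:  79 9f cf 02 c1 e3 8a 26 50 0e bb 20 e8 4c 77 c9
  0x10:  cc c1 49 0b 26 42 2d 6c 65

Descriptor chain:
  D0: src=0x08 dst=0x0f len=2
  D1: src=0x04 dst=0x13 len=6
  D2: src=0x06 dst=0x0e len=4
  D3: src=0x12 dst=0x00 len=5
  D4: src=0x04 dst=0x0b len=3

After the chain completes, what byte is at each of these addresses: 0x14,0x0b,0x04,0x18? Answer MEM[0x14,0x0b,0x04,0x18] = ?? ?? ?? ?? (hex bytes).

MEM[0x14,0x0b,0x04,0x18] = e3 26 26 0e

  after D0: wrote 2B at 0x0f = 500e
  after D1: wrote 6B at 0x13 = c1e38a26500e
  after D2: wrote 4B at 0x0e = 8a26500e
  after D3: wrote 5B at 0x00 = 49c1e38a26
  after D4: wrote 3B at 0x0b = 26e38a
query mem[0x14]=0xe3, mem[0x0b]=0x26, mem[0x04]=0x26, mem[0x18]=0x0e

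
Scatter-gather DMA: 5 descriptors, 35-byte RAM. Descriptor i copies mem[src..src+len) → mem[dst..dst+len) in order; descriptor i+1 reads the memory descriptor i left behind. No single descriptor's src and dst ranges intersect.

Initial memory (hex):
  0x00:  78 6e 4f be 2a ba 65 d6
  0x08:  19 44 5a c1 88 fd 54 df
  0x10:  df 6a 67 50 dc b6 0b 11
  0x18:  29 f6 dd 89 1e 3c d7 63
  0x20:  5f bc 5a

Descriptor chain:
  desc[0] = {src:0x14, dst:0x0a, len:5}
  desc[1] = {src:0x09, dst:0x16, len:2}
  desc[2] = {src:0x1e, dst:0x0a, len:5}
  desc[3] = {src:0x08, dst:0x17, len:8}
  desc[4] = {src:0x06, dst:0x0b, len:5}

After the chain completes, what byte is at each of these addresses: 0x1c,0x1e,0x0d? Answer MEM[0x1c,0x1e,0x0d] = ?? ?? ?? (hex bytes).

MEM[0x1c,0x1e,0x0d] = bc df 19

  after D0: wrote 5B at 0x0a = dcb60b1129
  after D1: wrote 2B at 0x16 = 44dc
  after D2: wrote 5B at 0x0a = d7635fbc5a
  after D3: wrote 8B at 0x17 = 1944d7635fbc5adf
  after D4: wrote 5B at 0x0b = 65d61944d7
query mem[0x1c]=0xbc, mem[0x1e]=0xdf, mem[0x0d]=0x19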